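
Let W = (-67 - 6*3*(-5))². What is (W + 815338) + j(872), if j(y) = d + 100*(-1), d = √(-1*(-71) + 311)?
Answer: 815767 + √382 ≈ 8.1579e+5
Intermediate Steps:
d = √382 (d = √(71 + 311) = √382 ≈ 19.545)
j(y) = -100 + √382 (j(y) = √382 + 100*(-1) = √382 - 100 = -100 + √382)
W = 529 (W = (-67 - 18*(-5))² = (-67 + 90)² = 23² = 529)
(W + 815338) + j(872) = (529 + 815338) + (-100 + √382) = 815867 + (-100 + √382) = 815767 + √382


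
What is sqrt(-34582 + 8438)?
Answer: 4*I*sqrt(1634) ≈ 161.69*I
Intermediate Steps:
sqrt(-34582 + 8438) = sqrt(-26144) = 4*I*sqrt(1634)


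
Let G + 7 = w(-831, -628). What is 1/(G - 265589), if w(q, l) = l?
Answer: -1/266224 ≈ -3.7562e-6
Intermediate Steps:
G = -635 (G = -7 - 628 = -635)
1/(G - 265589) = 1/(-635 - 265589) = 1/(-266224) = -1/266224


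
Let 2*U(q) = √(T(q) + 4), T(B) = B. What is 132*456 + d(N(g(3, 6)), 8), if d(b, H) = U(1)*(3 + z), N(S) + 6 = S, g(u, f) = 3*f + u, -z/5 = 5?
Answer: 60192 - 11*√5 ≈ 60167.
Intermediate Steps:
z = -25 (z = -5*5 = -25)
U(q) = √(4 + q)/2 (U(q) = √(q + 4)/2 = √(4 + q)/2)
g(u, f) = u + 3*f
N(S) = -6 + S
d(b, H) = -11*√5 (d(b, H) = (√(4 + 1)/2)*(3 - 25) = (√5/2)*(-22) = -11*√5)
132*456 + d(N(g(3, 6)), 8) = 132*456 - 11*√5 = 60192 - 11*√5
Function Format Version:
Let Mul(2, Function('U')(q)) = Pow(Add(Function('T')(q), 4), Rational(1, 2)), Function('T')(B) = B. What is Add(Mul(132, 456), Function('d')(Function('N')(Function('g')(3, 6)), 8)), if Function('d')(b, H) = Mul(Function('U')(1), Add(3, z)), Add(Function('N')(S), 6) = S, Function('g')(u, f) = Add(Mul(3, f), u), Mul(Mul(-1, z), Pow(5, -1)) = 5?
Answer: Add(60192, Mul(-11, Pow(5, Rational(1, 2)))) ≈ 60167.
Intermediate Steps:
z = -25 (z = Mul(-5, 5) = -25)
Function('U')(q) = Mul(Rational(1, 2), Pow(Add(4, q), Rational(1, 2))) (Function('U')(q) = Mul(Rational(1, 2), Pow(Add(q, 4), Rational(1, 2))) = Mul(Rational(1, 2), Pow(Add(4, q), Rational(1, 2))))
Function('g')(u, f) = Add(u, Mul(3, f))
Function('N')(S) = Add(-6, S)
Function('d')(b, H) = Mul(-11, Pow(5, Rational(1, 2))) (Function('d')(b, H) = Mul(Mul(Rational(1, 2), Pow(Add(4, 1), Rational(1, 2))), Add(3, -25)) = Mul(Mul(Rational(1, 2), Pow(5, Rational(1, 2))), -22) = Mul(-11, Pow(5, Rational(1, 2))))
Add(Mul(132, 456), Function('d')(Function('N')(Function('g')(3, 6)), 8)) = Add(Mul(132, 456), Mul(-11, Pow(5, Rational(1, 2)))) = Add(60192, Mul(-11, Pow(5, Rational(1, 2))))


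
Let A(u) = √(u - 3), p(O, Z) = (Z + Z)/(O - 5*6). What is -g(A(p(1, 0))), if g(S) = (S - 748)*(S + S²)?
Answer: -2241 + 751*I*√3 ≈ -2241.0 + 1300.8*I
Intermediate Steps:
p(O, Z) = 2*Z/(-30 + O) (p(O, Z) = (2*Z)/(O - 30) = (2*Z)/(-30 + O) = 2*Z/(-30 + O))
A(u) = √(-3 + u)
g(S) = (-748 + S)*(S + S²)
-g(A(p(1, 0))) = -√(-3 + 2*0/(-30 + 1))*(-748 + (√(-3 + 2*0/(-30 + 1)))² - 747*√(-3 + 2*0/(-30 + 1))) = -√(-3 + 2*0/(-29))*(-748 + (√(-3 + 2*0/(-29)))² - 747*√(-3 + 2*0/(-29))) = -√(-3 + 2*0*(-1/29))*(-748 + (√(-3 + 2*0*(-1/29)))² - 747*√(-3 + 2*0*(-1/29))) = -√(-3 + 0)*(-748 + (√(-3 + 0))² - 747*√(-3 + 0)) = -√(-3)*(-748 + (√(-3))² - 747*I*√3) = -I*√3*(-748 + (I*√3)² - 747*I*√3) = -I*√3*(-748 - 3 - 747*I*√3) = -I*√3*(-751 - 747*I*√3)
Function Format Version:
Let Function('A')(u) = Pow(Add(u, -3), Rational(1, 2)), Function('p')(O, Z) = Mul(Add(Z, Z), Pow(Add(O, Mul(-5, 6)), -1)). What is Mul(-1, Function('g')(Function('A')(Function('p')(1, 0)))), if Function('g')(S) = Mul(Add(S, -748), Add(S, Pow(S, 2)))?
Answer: Add(-2241, Mul(751, I, Pow(3, Rational(1, 2)))) ≈ Add(-2241.0, Mul(1300.8, I))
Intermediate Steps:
Function('p')(O, Z) = Mul(2, Z, Pow(Add(-30, O), -1)) (Function('p')(O, Z) = Mul(Mul(2, Z), Pow(Add(O, -30), -1)) = Mul(Mul(2, Z), Pow(Add(-30, O), -1)) = Mul(2, Z, Pow(Add(-30, O), -1)))
Function('A')(u) = Pow(Add(-3, u), Rational(1, 2))
Function('g')(S) = Mul(Add(-748, S), Add(S, Pow(S, 2)))
Mul(-1, Function('g')(Function('A')(Function('p')(1, 0)))) = Mul(-1, Mul(Pow(Add(-3, Mul(2, 0, Pow(Add(-30, 1), -1))), Rational(1, 2)), Add(-748, Pow(Pow(Add(-3, Mul(2, 0, Pow(Add(-30, 1), -1))), Rational(1, 2)), 2), Mul(-747, Pow(Add(-3, Mul(2, 0, Pow(Add(-30, 1), -1))), Rational(1, 2)))))) = Mul(-1, Mul(Pow(Add(-3, Mul(2, 0, Pow(-29, -1))), Rational(1, 2)), Add(-748, Pow(Pow(Add(-3, Mul(2, 0, Pow(-29, -1))), Rational(1, 2)), 2), Mul(-747, Pow(Add(-3, Mul(2, 0, Pow(-29, -1))), Rational(1, 2)))))) = Mul(-1, Mul(Pow(Add(-3, Mul(2, 0, Rational(-1, 29))), Rational(1, 2)), Add(-748, Pow(Pow(Add(-3, Mul(2, 0, Rational(-1, 29))), Rational(1, 2)), 2), Mul(-747, Pow(Add(-3, Mul(2, 0, Rational(-1, 29))), Rational(1, 2)))))) = Mul(-1, Mul(Pow(Add(-3, 0), Rational(1, 2)), Add(-748, Pow(Pow(Add(-3, 0), Rational(1, 2)), 2), Mul(-747, Pow(Add(-3, 0), Rational(1, 2)))))) = Mul(-1, Mul(Pow(-3, Rational(1, 2)), Add(-748, Pow(Pow(-3, Rational(1, 2)), 2), Mul(-747, Pow(-3, Rational(1, 2)))))) = Mul(-1, Mul(Mul(I, Pow(3, Rational(1, 2))), Add(-748, Pow(Mul(I, Pow(3, Rational(1, 2))), 2), Mul(-747, Mul(I, Pow(3, Rational(1, 2))))))) = Mul(-1, Mul(Mul(I, Pow(3, Rational(1, 2))), Add(-748, -3, Mul(-747, I, Pow(3, Rational(1, 2)))))) = Mul(-1, Mul(Mul(I, Pow(3, Rational(1, 2))), Add(-751, Mul(-747, I, Pow(3, Rational(1, 2)))))) = Mul(-1, Mul(I, Pow(3, Rational(1, 2)), Add(-751, Mul(-747, I, Pow(3, Rational(1, 2)))))) = Mul(-1, I, Pow(3, Rational(1, 2)), Add(-751, Mul(-747, I, Pow(3, Rational(1, 2)))))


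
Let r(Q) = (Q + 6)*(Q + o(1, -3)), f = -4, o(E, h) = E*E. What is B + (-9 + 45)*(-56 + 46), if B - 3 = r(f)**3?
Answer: -573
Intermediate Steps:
o(E, h) = E**2
r(Q) = (1 + Q)*(6 + Q) (r(Q) = (Q + 6)*(Q + 1**2) = (6 + Q)*(Q + 1) = (6 + Q)*(1 + Q) = (1 + Q)*(6 + Q))
B = -213 (B = 3 + (6 + (-4)**2 + 7*(-4))**3 = 3 + (6 + 16 - 28)**3 = 3 + (-6)**3 = 3 - 216 = -213)
B + (-9 + 45)*(-56 + 46) = -213 + (-9 + 45)*(-56 + 46) = -213 + 36*(-10) = -213 - 360 = -573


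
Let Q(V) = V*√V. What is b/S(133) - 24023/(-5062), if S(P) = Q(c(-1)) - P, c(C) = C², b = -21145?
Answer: 55103513/334092 ≈ 164.94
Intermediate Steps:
Q(V) = V^(3/2)
S(P) = 1 - P (S(P) = ((-1)²)^(3/2) - P = 1^(3/2) - P = 1 - P)
b/S(133) - 24023/(-5062) = -21145/(1 - 1*133) - 24023/(-5062) = -21145/(1 - 133) - 24023*(-1/5062) = -21145/(-132) + 24023/5062 = -21145*(-1/132) + 24023/5062 = 21145/132 + 24023/5062 = 55103513/334092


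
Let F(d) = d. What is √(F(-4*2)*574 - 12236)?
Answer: 2*I*√4207 ≈ 129.72*I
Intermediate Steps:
√(F(-4*2)*574 - 12236) = √(-4*2*574 - 12236) = √(-8*574 - 12236) = √(-4592 - 12236) = √(-16828) = 2*I*√4207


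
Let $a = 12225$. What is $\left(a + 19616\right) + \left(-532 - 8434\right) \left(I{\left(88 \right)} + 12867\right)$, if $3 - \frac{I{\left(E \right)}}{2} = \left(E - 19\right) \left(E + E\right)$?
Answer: $102378731$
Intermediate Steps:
$I{\left(E \right)} = 6 - 4 E \left(-19 + E\right)$ ($I{\left(E \right)} = 6 - 2 \left(E - 19\right) \left(E + E\right) = 6 - 2 \left(-19 + E\right) 2 E = 6 - 2 \cdot 2 E \left(-19 + E\right) = 6 - 4 E \left(-19 + E\right)$)
$\left(a + 19616\right) + \left(-532 - 8434\right) \left(I{\left(88 \right)} + 12867\right) = \left(12225 + 19616\right) + \left(-532 - 8434\right) \left(\left(6 - 4 \cdot 88^{2} + 76 \cdot 88\right) + 12867\right) = 31841 - 8966 \left(\left(6 - 30976 + 6688\right) + 12867\right) = 31841 - 8966 \left(-24282 + 12867\right) = 31841 - -102346890 = 31841 + 102346890 = 102378731$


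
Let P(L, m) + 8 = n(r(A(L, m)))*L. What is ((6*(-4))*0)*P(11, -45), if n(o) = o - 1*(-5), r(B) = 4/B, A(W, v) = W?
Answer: 0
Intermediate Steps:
n(o) = 5 + o (n(o) = o + 5 = 5 + o)
P(L, m) = -8 + L*(5 + 4/L) (P(L, m) = -8 + (5 + 4/L)*L = -8 + L*(5 + 4/L))
((6*(-4))*0)*P(11, -45) = ((6*(-4))*0)*(-4 + 5*11) = (-24*0)*(-4 + 55) = 0*51 = 0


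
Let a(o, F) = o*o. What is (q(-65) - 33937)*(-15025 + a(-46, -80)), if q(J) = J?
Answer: 438931818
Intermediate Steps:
a(o, F) = o**2
(q(-65) - 33937)*(-15025 + a(-46, -80)) = (-65 - 33937)*(-15025 + (-46)**2) = -34002*(-15025 + 2116) = -34002*(-12909) = 438931818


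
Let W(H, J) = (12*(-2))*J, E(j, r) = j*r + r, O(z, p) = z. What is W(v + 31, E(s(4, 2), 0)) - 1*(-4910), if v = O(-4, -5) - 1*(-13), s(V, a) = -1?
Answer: 4910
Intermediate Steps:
E(j, r) = r + j*r
v = 9 (v = -4 - 1*(-13) = -4 + 13 = 9)
W(H, J) = -24*J
W(v + 31, E(s(4, 2), 0)) - 1*(-4910) = -0*(1 - 1) - 1*(-4910) = -0*0 + 4910 = -24*0 + 4910 = 0 + 4910 = 4910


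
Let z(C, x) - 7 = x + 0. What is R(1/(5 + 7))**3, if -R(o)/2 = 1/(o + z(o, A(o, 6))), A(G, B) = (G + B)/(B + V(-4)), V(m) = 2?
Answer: -262144/15813251 ≈ -0.016577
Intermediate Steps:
A(G, B) = (B + G)/(2 + B) (A(G, B) = (G + B)/(B + 2) = (B + G)/(2 + B))
z(C, x) = 7 + x (z(C, x) = 7 + (x + 0) = 7 + x)
R(o) = -2/(31/4 + 9*o/8) (R(o) = -2/(o + (7 + (6 + o)/(2 + 6))) = -2/(o + (7 + (6 + o)/8)) = -2/(o + (7 + (3/4 + o/8))) = -2/(o + (31/4 + o/8)) = -2/(31/4 + 9*o/8))
R(1/(5 + 7))**3 = (-16/(62 + 9/(5 + 7)))**3 = (-16/(62 + 9/12))**3 = (-16/(62 + 9*(1/12)))**3 = (-16/(62 + 3/4))**3 = (-16/251/4)**3 = (-16*4/251)**3 = (-64/251)**3 = -262144/15813251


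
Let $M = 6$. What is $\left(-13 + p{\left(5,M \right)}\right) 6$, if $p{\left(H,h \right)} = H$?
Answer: $-48$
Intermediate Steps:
$\left(-13 + p{\left(5,M \right)}\right) 6 = \left(-13 + 5\right) 6 = \left(-8\right) 6 = -48$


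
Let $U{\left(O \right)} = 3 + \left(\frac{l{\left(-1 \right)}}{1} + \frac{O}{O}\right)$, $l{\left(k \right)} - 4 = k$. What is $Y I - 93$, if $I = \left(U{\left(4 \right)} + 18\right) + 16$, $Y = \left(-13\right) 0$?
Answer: $-93$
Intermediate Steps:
$Y = 0$
$l{\left(k \right)} = 4 + k$
$U{\left(O \right)} = 7$ ($U{\left(O \right)} = 3 + \left(\frac{4 - 1}{1} + \frac{O}{O}\right) = 3 + \left(3 \cdot 1 + 1\right) = 3 + \left(3 + 1\right) = 3 + 4 = 7$)
$I = 41$ ($I = \left(7 + 18\right) + 16 = 25 + 16 = 41$)
$Y I - 93 = 0 \cdot 41 - 93 = 0 - 93 = -93$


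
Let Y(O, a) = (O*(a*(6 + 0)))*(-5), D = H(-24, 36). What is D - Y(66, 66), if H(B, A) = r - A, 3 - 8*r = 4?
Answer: 1045151/8 ≈ 1.3064e+5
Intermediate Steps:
r = -⅛ (r = 3/8 - ⅛*4 = 3/8 - ½ = -⅛ ≈ -0.12500)
H(B, A) = -⅛ - A
D = -289/8 (D = -⅛ - 1*36 = -⅛ - 36 = -289/8 ≈ -36.125)
Y(O, a) = -30*O*a (Y(O, a) = (O*(a*6))*(-5) = (O*(6*a))*(-5) = (6*O*a)*(-5) = -30*O*a)
D - Y(66, 66) = -289/8 - (-30)*66*66 = -289/8 - 1*(-130680) = -289/8 + 130680 = 1045151/8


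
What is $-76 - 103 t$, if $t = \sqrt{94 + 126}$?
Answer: $-76 - 206 \sqrt{55} \approx -1603.7$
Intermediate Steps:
$t = 2 \sqrt{55}$ ($t = \sqrt{220} = 2 \sqrt{55} \approx 14.832$)
$-76 - 103 t = -76 - 103 \cdot 2 \sqrt{55} = -76 - 206 \sqrt{55}$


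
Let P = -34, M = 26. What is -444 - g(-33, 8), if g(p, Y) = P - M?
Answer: -384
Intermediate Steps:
g(p, Y) = -60 (g(p, Y) = -34 - 1*26 = -34 - 26 = -60)
-444 - g(-33, 8) = -444 - 1*(-60) = -444 + 60 = -384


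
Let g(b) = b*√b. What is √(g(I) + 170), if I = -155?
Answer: √(170 - 155*I*√155) ≈ 32.459 - 29.725*I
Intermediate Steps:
g(b) = b^(3/2)
√(g(I) + 170) = √((-155)^(3/2) + 170) = √(-155*I*√155 + 170) = √(170 - 155*I*√155)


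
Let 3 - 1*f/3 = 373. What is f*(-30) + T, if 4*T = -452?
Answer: 33187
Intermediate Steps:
T = -113 (T = (1/4)*(-452) = -113)
f = -1110 (f = 9 - 3*373 = 9 - 1119 = -1110)
f*(-30) + T = -1110*(-30) - 113 = 33300 - 113 = 33187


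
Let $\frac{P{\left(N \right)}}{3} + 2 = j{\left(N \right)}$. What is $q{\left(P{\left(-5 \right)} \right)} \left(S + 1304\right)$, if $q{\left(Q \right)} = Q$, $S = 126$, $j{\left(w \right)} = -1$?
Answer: $-12870$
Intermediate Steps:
$P{\left(N \right)} = -9$ ($P{\left(N \right)} = -6 + 3 \left(-1\right) = -6 - 3 = -9$)
$q{\left(P{\left(-5 \right)} \right)} \left(S + 1304\right) = - 9 \left(126 + 1304\right) = \left(-9\right) 1430 = -12870$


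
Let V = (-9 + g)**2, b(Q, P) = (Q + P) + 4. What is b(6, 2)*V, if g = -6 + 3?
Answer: 1728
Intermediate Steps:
g = -3
b(Q, P) = 4 + P + Q (b(Q, P) = (P + Q) + 4 = 4 + P + Q)
V = 144 (V = (-9 - 3)**2 = (-12)**2 = 144)
b(6, 2)*V = (4 + 2 + 6)*144 = 12*144 = 1728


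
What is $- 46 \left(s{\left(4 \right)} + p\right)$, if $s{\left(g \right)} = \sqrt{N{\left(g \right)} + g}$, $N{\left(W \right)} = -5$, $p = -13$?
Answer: $598 - 46 i \approx 598.0 - 46.0 i$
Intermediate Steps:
$s{\left(g \right)} = \sqrt{-5 + g}$
$- 46 \left(s{\left(4 \right)} + p\right) = - 46 \left(\sqrt{-5 + 4} - 13\right) = - 46 \left(\sqrt{-1} - 13\right) = - 46 \left(i - 13\right) = - 46 \left(-13 + i\right) = 598 - 46 i$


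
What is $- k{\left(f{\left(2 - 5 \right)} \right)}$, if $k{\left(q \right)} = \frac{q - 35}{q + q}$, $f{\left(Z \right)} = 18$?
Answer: $\frac{17}{36} \approx 0.47222$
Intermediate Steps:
$k{\left(q \right)} = \frac{-35 + q}{2 q}$
$- k{\left(f{\left(2 - 5 \right)} \right)} = - \frac{-35 + 18}{2 \cdot 18} = - \frac{-17}{2 \cdot 18} = \left(-1\right) \left(- \frac{17}{36}\right) = \frac{17}{36}$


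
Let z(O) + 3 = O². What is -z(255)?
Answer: -65022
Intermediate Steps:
z(O) = -3 + O²
-z(255) = -(-3 + 255²) = -(-3 + 65025) = -1*65022 = -65022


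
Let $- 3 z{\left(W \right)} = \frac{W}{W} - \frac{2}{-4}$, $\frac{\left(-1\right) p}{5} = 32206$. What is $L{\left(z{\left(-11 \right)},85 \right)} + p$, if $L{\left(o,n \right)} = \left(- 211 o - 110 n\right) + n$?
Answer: $- \frac{340379}{2} \approx -1.7019 \cdot 10^{5}$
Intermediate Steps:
$p = -161030$ ($p = \left(-5\right) 32206 = -161030$)
$z{\left(W \right)} = - \frac{1}{2}$ ($z{\left(W \right)} = - \frac{\frac{W}{W} - \frac{2}{-4}}{3} = - \frac{1 - - \frac{1}{2}}{3} = - \frac{1 + \frac{1}{2}}{3} = \left(- \frac{1}{3}\right) \frac{3}{2} = - \frac{1}{2}$)
$L{\left(o,n \right)} = - 211 o - 109 n$
$L{\left(z{\left(-11 \right)},85 \right)} + p = \left(\left(-211\right) \left(- \frac{1}{2}\right) - 9265\right) - 161030 = \left(\frac{211}{2} - 9265\right) - 161030 = - \frac{18319}{2} - 161030 = - \frac{340379}{2}$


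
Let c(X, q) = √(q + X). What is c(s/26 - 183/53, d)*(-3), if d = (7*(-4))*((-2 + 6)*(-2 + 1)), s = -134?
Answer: -3*√49082982/689 ≈ -30.505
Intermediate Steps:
d = 112 (d = -112*(-1) = -28*(-4) = 112)
c(X, q) = √(X + q)
c(s/26 - 183/53, d)*(-3) = √((-134/26 - 183/53) + 112)*(-3) = √((-134*1/26 - 183*1/53) + 112)*(-3) = √((-67/13 - 183/53) + 112)*(-3) = √(-5930/689 + 112)*(-3) = √(71238/689)*(-3) = (√49082982/689)*(-3) = -3*√49082982/689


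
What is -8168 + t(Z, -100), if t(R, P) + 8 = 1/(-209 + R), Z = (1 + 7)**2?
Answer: -1185521/145 ≈ -8176.0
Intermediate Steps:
Z = 64 (Z = 8**2 = 64)
t(R, P) = -8 + 1/(-209 + R)
-8168 + t(Z, -100) = -8168 + (1673 - 8*64)/(-209 + 64) = -8168 + (1673 - 512)/(-145) = -8168 - 1/145*1161 = -8168 - 1161/145 = -1185521/145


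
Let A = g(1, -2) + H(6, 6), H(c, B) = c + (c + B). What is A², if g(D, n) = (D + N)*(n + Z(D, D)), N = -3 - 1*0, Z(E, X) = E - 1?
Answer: 484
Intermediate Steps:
Z(E, X) = -1 + E
N = -3 (N = -3 + 0 = -3)
H(c, B) = B + 2*c (H(c, B) = c + (B + c) = B + 2*c)
g(D, n) = (-3 + D)*(-1 + D + n) (g(D, n) = (D - 3)*(n + (-1 + D)) = (-3 + D)*(-1 + D + n))
A = 22 (A = (3 + 1² - 4*1 - 3*(-2) + 1*(-2)) + (6 + 2*6) = (3 + 1 - 4 + 6 - 2) + (6 + 12) = 4 + 18 = 22)
A² = 22² = 484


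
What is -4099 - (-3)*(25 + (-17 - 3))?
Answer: -4084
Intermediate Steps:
-4099 - (-3)*(25 + (-17 - 3)) = -4099 - (-3)*(25 - 20) = -4099 - (-3)*5 = -4099 - 1*(-15) = -4099 + 15 = -4084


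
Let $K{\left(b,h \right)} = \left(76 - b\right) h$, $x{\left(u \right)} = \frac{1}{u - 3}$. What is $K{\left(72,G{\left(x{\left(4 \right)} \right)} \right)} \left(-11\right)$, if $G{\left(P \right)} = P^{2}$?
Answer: $-44$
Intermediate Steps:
$x{\left(u \right)} = \frac{1}{-3 + u}$
$K{\left(b,h \right)} = h \left(76 - b\right)$
$K{\left(72,G{\left(x{\left(4 \right)} \right)} \right)} \left(-11\right) = \left(\frac{1}{-3 + 4}\right)^{2} \left(76 - 72\right) \left(-11\right) = \left(1^{-1}\right)^{2} \left(76 - 72\right) \left(-11\right) = 1^{2} \cdot 4 \left(-11\right) = 1 \cdot 4 \left(-11\right) = 4 \left(-11\right) = -44$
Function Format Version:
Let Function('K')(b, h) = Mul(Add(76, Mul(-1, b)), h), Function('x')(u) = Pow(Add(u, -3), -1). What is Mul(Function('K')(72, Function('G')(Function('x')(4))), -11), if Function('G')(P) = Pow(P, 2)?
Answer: -44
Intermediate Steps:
Function('x')(u) = Pow(Add(-3, u), -1)
Function('K')(b, h) = Mul(h, Add(76, Mul(-1, b)))
Mul(Function('K')(72, Function('G')(Function('x')(4))), -11) = Mul(Mul(Pow(Pow(Add(-3, 4), -1), 2), Add(76, Mul(-1, 72))), -11) = Mul(Mul(Pow(Pow(1, -1), 2), Add(76, -72)), -11) = Mul(Mul(Pow(1, 2), 4), -11) = Mul(Mul(1, 4), -11) = Mul(4, -11) = -44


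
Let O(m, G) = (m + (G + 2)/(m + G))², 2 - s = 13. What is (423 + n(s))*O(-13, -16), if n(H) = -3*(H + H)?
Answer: 64435041/841 ≈ 76617.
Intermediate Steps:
s = -11 (s = 2 - 1*13 = 2 - 13 = -11)
n(H) = -6*H
O(m, G) = (m + (2 + G)/(G + m))²
(423 + n(s))*O(-13, -16) = (423 - 6*(-11))*((2 - 16 + (-13)² - 16*(-13))²/(-16 - 13)²) = (423 + 66)*((2 - 16 + 169 + 208)²/(-29)²) = 489*((1/841)*363²) = 489*((1/841)*131769) = 489*(131769/841) = 64435041/841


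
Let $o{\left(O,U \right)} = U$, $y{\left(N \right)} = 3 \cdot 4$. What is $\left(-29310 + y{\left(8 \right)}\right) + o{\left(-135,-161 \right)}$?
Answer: $-29459$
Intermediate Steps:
$y{\left(N \right)} = 12$
$\left(-29310 + y{\left(8 \right)}\right) + o{\left(-135,-161 \right)} = \left(-29310 + 12\right) - 161 = -29298 - 161 = -29459$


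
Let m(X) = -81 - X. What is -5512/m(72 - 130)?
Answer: 5512/23 ≈ 239.65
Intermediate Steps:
-5512/m(72 - 130) = -5512/(-81 - (72 - 130)) = -5512/(-81 - 1*(-58)) = -5512/(-81 + 58) = -5512/(-23) = -5512*(-1/23) = 5512/23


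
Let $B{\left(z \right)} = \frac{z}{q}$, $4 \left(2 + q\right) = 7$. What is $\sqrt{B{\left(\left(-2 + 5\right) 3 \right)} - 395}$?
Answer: $i \sqrt{431} \approx 20.761 i$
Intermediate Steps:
$q = - \frac{1}{4}$ ($q = -2 + \frac{1}{4} \cdot 7 = -2 + \frac{7}{4} = - \frac{1}{4} \approx -0.25$)
$B{\left(z \right)} = - 4 z$ ($B{\left(z \right)} = \frac{z}{- \frac{1}{4}} = z \left(-4\right) = - 4 z$)
$\sqrt{B{\left(\left(-2 + 5\right) 3 \right)} - 395} = \sqrt{- 4 \left(-2 + 5\right) 3 - 395} = \sqrt{- 4 \cdot 3 \cdot 3 - 395} = \sqrt{\left(-4\right) 9 - 395} = \sqrt{-36 - 395} = \sqrt{-431} = i \sqrt{431}$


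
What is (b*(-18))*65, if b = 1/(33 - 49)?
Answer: 585/8 ≈ 73.125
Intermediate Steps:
b = -1/16 (b = 1/(-16) = -1/16 ≈ -0.062500)
(b*(-18))*65 = -1/16*(-18)*65 = (9/8)*65 = 585/8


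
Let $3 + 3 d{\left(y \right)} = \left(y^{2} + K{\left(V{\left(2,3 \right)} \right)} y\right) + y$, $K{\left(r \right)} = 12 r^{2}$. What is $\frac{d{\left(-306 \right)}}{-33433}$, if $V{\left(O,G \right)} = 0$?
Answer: $- \frac{31109}{33433} \approx -0.93049$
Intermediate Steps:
$d{\left(y \right)} = -1 + \frac{y}{3} + \frac{y^{2}}{3}$ ($d{\left(y \right)} = -1 + \frac{\left(y^{2} + 12 \cdot 0^{2} y\right) + y}{3} = -1 + \frac{\left(y^{2} + 12 \cdot 0 y\right) + y}{3} = -1 + \frac{\left(y^{2} + 0 y\right) + y}{3} = -1 + \frac{\left(y^{2} + 0\right) + y}{3} = -1 + \frac{y^{2} + y}{3} = -1 + \frac{y + y^{2}}{3} = -1 + \left(\frac{y}{3} + \frac{y^{2}}{3}\right) = -1 + \frac{y}{3} + \frac{y^{2}}{3}$)
$\frac{d{\left(-306 \right)}}{-33433} = \frac{-1 + \frac{1}{3} \left(-306\right) + \frac{\left(-306\right)^{2}}{3}}{-33433} = \left(-1 - 102 + \frac{1}{3} \cdot 93636\right) \left(- \frac{1}{33433}\right) = \left(-1 - 102 + 31212\right) \left(- \frac{1}{33433}\right) = 31109 \left(- \frac{1}{33433}\right) = - \frac{31109}{33433}$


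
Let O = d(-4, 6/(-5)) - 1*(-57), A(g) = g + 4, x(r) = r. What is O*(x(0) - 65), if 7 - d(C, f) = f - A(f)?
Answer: -4420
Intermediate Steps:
A(g) = 4 + g
d(C, f) = 11 (d(C, f) = 7 - (f - (4 + f)) = 7 - (f + (-4 - f)) = 7 - 1*(-4) = 7 + 4 = 11)
O = 68 (O = 11 - 1*(-57) = 11 + 57 = 68)
O*(x(0) - 65) = 68*(0 - 65) = 68*(-65) = -4420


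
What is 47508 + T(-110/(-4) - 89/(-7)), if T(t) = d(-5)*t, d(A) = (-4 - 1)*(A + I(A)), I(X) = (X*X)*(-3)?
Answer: 445156/7 ≈ 63594.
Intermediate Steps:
I(X) = -3*X² (I(X) = X²*(-3) = -3*X²)
d(A) = -5*A + 15*A² (d(A) = (-4 - 1)*(A - 3*A²) = -5*(A - 3*A²) = -5*A + 15*A²)
T(t) = 400*t (T(t) = (5*(-5)*(-1 + 3*(-5)))*t = (5*(-5)*(-1 - 15))*t = (5*(-5)*(-16))*t = 400*t)
47508 + T(-110/(-4) - 89/(-7)) = 47508 + 400*(-110/(-4) - 89/(-7)) = 47508 + 400*(-110*(-¼) - 89*(-⅐)) = 47508 + 400*(55/2 + 89/7) = 47508 + 400*(563/14) = 47508 + 112600/7 = 445156/7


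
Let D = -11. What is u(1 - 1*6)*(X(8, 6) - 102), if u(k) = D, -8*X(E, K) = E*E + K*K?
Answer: 2519/2 ≈ 1259.5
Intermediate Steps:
X(E, K) = -E²/8 - K²/8 (X(E, K) = -(E*E + K*K)/8 = -(E² + K²)/8 = -E²/8 - K²/8)
u(k) = -11
u(1 - 1*6)*(X(8, 6) - 102) = -11*((-⅛*8² - ⅛*6²) - 102) = -11*((-⅛*64 - ⅛*36) - 102) = -11*((-8 - 9/2) - 102) = -11*(-25/2 - 102) = -11*(-229/2) = 2519/2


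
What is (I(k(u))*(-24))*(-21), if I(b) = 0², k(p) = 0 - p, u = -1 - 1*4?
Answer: 0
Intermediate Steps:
u = -5 (u = -1 - 4 = -5)
k(p) = -p
I(b) = 0
(I(k(u))*(-24))*(-21) = (0*(-24))*(-21) = 0*(-21) = 0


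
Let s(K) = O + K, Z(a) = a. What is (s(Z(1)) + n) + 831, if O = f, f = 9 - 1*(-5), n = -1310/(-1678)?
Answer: 710449/839 ≈ 846.78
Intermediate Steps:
n = 655/839 (n = -1310*(-1/1678) = 655/839 ≈ 0.78069)
f = 14 (f = 9 + 5 = 14)
O = 14
s(K) = 14 + K
(s(Z(1)) + n) + 831 = ((14 + 1) + 655/839) + 831 = (15 + 655/839) + 831 = 13240/839 + 831 = 710449/839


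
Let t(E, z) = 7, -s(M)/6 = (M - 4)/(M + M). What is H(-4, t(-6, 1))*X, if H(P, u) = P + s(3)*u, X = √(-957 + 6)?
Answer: 3*I*√951 ≈ 92.515*I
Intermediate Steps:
s(M) = -3*(-4 + M)/M (s(M) = -6*(M - 4)/(M + M) = -6*(-4 + M)/(2*M) = -6*(-4 + M)*1/(2*M) = -3*(-4 + M)/M)
X = I*√951 (X = √(-951) = I*√951 ≈ 30.838*I)
H(P, u) = P + u (H(P, u) = P + (-3 + 12/3)*u = P + (-3 + 12*(⅓))*u = P + (-3 + 4)*u = P + 1*u = P + u)
H(-4, t(-6, 1))*X = (-4 + 7)*(I*√951) = 3*(I*√951) = 3*I*√951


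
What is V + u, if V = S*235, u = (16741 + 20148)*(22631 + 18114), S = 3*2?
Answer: 1503043715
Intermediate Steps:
S = 6
u = 1503042305 (u = 36889*40745 = 1503042305)
V = 1410 (V = 6*235 = 1410)
V + u = 1410 + 1503042305 = 1503043715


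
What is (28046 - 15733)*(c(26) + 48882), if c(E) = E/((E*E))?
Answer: 15648998029/26 ≈ 6.0188e+8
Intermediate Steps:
c(E) = 1/E (c(E) = E/(E**2) = E/E**2 = 1/E)
(28046 - 15733)*(c(26) + 48882) = (28046 - 15733)*(1/26 + 48882) = 12313*(1/26 + 48882) = 12313*(1270933/26) = 15648998029/26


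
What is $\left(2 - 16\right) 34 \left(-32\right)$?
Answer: $15232$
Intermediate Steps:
$\left(2 - 16\right) 34 \left(-32\right) = \left(-14\right) 34 \left(-32\right) = \left(-476\right) \left(-32\right) = 15232$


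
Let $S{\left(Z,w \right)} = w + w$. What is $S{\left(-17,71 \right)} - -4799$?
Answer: $4941$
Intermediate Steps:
$S{\left(Z,w \right)} = 2 w$
$S{\left(-17,71 \right)} - -4799 = 2 \cdot 71 - -4799 = 142 + 4799 = 4941$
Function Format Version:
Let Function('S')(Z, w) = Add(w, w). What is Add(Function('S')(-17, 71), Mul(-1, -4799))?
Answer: 4941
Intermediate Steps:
Function('S')(Z, w) = Mul(2, w)
Add(Function('S')(-17, 71), Mul(-1, -4799)) = Add(Mul(2, 71), Mul(-1, -4799)) = Add(142, 4799) = 4941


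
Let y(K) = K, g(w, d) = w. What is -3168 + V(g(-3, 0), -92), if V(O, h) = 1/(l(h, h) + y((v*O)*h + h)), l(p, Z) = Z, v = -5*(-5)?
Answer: -21276287/6716 ≈ -3168.0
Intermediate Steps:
v = 25
V(O, h) = 1/(2*h + 25*O*h) (V(O, h) = 1/(h + ((25*O)*h + h)) = 1/(h + (25*O*h + h)) = 1/(h + (h + 25*O*h)) = 1/(2*h + 25*O*h))
-3168 + V(g(-3, 0), -92) = -3168 + 1/((-92)*(2 + 25*(-3))) = -3168 - 1/(92*(2 - 75)) = -3168 - 1/92/(-73) = -3168 - 1/92*(-1/73) = -3168 + 1/6716 = -21276287/6716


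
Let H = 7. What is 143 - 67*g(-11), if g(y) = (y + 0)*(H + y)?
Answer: -2805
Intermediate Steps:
g(y) = y*(7 + y) (g(y) = (y + 0)*(7 + y) = y*(7 + y))
143 - 67*g(-11) = 143 - (-737)*(7 - 11) = 143 - (-737)*(-4) = 143 - 67*44 = 143 - 2948 = -2805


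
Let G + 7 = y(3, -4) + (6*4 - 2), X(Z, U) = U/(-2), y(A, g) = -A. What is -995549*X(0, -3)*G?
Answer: -17919882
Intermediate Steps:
X(Z, U) = -U/2 (X(Z, U) = U*(-1/2) = -U/2)
G = 12 (G = -7 + (-1*3 + (6*4 - 2)) = -7 + (-3 + (24 - 2)) = -7 + (-3 + 22) = -7 + 19 = 12)
-995549*X(0, -3)*G = -995549*(-1/2*(-3))*12 = -2986647*12/2 = -995549*18 = -17919882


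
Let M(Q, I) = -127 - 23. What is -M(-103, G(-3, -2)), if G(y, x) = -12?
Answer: 150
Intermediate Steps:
M(Q, I) = -150
-M(-103, G(-3, -2)) = -1*(-150) = 150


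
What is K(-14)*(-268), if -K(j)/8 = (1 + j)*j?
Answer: 390208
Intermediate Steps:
K(j) = -8*j*(1 + j) (K(j) = -8*(1 + j)*j = -8*j*(1 + j))
K(-14)*(-268) = -8*(-14)*(1 - 14)*(-268) = -8*(-14)*(-13)*(-268) = -1456*(-268) = 390208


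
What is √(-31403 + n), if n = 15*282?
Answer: I*√27173 ≈ 164.84*I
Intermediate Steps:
n = 4230
√(-31403 + n) = √(-31403 + 4230) = √(-27173) = I*√27173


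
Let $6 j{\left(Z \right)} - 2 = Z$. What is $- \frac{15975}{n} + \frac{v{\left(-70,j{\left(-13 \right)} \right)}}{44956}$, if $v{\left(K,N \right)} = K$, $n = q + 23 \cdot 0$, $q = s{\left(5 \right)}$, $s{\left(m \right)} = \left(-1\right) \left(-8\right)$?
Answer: $- \frac{179543165}{89912} \approx -1996.9$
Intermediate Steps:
$j{\left(Z \right)} = \frac{1}{3} + \frac{Z}{6}$
$s{\left(m \right)} = 8$
$q = 8$
$n = 8$ ($n = 8 + 23 \cdot 0 = 8 + 0 = 8$)
$- \frac{15975}{n} + \frac{v{\left(-70,j{\left(-13 \right)} \right)}}{44956} = - \frac{15975}{8} - \frac{70}{44956} = \left(-15975\right) \frac{1}{8} - \frac{35}{22478} = - \frac{15975}{8} - \frac{35}{22478} = - \frac{179543165}{89912}$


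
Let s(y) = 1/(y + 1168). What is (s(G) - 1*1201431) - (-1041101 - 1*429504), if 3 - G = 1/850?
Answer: 267922072576/995349 ≈ 2.6917e+5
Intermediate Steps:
G = 2549/850 (G = 3 - 1/850 = 2549/850 ≈ 2.9988)
s(y) = 1/(1168 + y)
(s(G) - 1*1201431) - (-1041101 - 1*429504) = (1/(1168 + 2549/850) - 1*1201431) - (-1041101 - 1*429504) = (1/(995349/850) - 1201431) - (-1041101 - 429504) = (850/995349 - 1201431) - 1*(-1470605) = -1195843143569/995349 + 1470605 = 267922072576/995349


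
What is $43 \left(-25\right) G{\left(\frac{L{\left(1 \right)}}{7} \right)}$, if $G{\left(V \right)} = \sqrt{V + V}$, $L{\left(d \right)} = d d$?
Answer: $- \frac{1075 \sqrt{14}}{7} \approx -574.61$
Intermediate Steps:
$L{\left(d \right)} = d^{2}$
$G{\left(V \right)} = \sqrt{2} \sqrt{V}$ ($G{\left(V \right)} = \sqrt{2 V} = \sqrt{2} \sqrt{V}$)
$43 \left(-25\right) G{\left(\frac{L{\left(1 \right)}}{7} \right)} = 43 \left(-25\right) \sqrt{2} \sqrt{\frac{1^{2}}{7}} = - 1075 \sqrt{2} \sqrt{1 \cdot \frac{1}{7}} = - 1075 \frac{\sqrt{2}}{\sqrt{7}} = - 1075 \sqrt{2} \frac{\sqrt{7}}{7} = - 1075 \frac{\sqrt{14}}{7} = - \frac{1075 \sqrt{14}}{7}$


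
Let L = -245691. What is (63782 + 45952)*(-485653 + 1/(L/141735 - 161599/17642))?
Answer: -483874490860852852818/9079571629 ≈ -5.3293e+10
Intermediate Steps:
(63782 + 45952)*(-485653 + 1/(L/141735 - 161599/17642)) = (63782 + 45952)*(-485653 + 1/(-245691/141735 - 161599/17642)) = 109734*(-485653 + 1/(-245691*1/141735 - 161599*1/17642)) = 109734*(-485653 + 1/(-81897/47245 - 161599/17642)) = 109734*(-485653 + 1/(-9079571629/833496290)) = 109734*(-485653 - 833496290/9079571629) = 109734*(-4409522033835027/9079571629) = -483874490860852852818/9079571629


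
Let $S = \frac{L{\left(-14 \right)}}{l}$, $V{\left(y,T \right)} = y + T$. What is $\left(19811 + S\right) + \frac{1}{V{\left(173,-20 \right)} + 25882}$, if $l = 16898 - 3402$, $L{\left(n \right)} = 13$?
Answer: $\frac{6960958931911}{351368360} \approx 19811.0$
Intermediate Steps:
$l = 13496$
$V{\left(y,T \right)} = T + y$
$S = \frac{13}{13496} \approx 0.00096325$
$\left(19811 + S\right) + \frac{1}{V{\left(173,-20 \right)} + 25882} = \left(19811 + \frac{13}{13496}\right) + \frac{1}{\left(-20 + 173\right) + 25882} = \frac{267369269}{13496} + \frac{1}{153 + 25882} = \frac{267369269}{13496} + \frac{1}{26035} = \frac{6960958931911}{351368360}$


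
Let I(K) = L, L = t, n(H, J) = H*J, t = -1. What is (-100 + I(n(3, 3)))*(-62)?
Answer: 6262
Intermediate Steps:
L = -1
I(K) = -1
(-100 + I(n(3, 3)))*(-62) = (-100 - 1)*(-62) = -101*(-62) = 6262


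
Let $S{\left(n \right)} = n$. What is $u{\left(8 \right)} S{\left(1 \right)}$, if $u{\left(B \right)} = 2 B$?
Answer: $16$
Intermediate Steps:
$u{\left(8 \right)} S{\left(1 \right)} = 2 \cdot 8 \cdot 1 = 16 \cdot 1 = 16$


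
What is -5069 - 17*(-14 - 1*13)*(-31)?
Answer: -19298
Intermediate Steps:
-5069 - 17*(-14 - 1*13)*(-31) = -5069 - 17*(-14 - 13)*(-31) = -5069 - 17*(-27)*(-31) = -5069 + 459*(-31) = -5069 - 14229 = -19298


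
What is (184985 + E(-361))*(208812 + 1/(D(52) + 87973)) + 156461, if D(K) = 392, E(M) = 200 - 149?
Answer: 3414237476366981/88365 ≈ 3.8638e+10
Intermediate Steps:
E(M) = 51
(184985 + E(-361))*(208812 + 1/(D(52) + 87973)) + 156461 = (184985 + 51)*(208812 + 1/(392 + 87973)) + 156461 = 185036*(208812 + 1/88365) + 156461 = 185036*(18451672381/88365) + 156461 = 3414223650690716/88365 + 156461 = 3414237476366981/88365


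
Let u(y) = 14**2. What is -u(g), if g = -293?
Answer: -196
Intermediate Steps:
u(y) = 196
-u(g) = -1*196 = -196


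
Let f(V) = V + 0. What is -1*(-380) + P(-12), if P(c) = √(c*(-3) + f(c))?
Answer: 380 + 2*√6 ≈ 384.90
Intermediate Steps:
f(V) = V
P(c) = √2*√(-c) (P(c) = √(c*(-3) + c) = √(-3*c + c) = √(-2*c) = √2*√(-c))
-1*(-380) + P(-12) = -1*(-380) + √2*√(-1*(-12)) = 380 + √2*√12 = 380 + √2*(2*√3) = 380 + 2*√6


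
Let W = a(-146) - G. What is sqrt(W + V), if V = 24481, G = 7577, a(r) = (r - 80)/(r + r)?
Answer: 3*sqrt(40038018)/146 ≈ 130.02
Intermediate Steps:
a(r) = (-80 + r)/(2*r) (a(r) = (-80 + r)/((2*r)) = (-80 + r)*(1/(2*r)) = (-80 + r)/(2*r))
W = -1106129/146 (W = (1/2)*(-80 - 146)/(-146) - 1*7577 = (1/2)*(-1/146)*(-226) - 7577 = 113/146 - 7577 = -1106129/146 ≈ -7576.2)
sqrt(W + V) = sqrt(-1106129/146 + 24481) = sqrt(2468097/146) = 3*sqrt(40038018)/146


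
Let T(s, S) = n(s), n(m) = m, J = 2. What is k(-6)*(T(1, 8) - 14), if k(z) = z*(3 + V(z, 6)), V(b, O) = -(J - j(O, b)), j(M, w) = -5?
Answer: -312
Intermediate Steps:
V(b, O) = -7 (V(b, O) = -(2 - 1*(-5)) = -(2 + 5) = -1*7 = -7)
T(s, S) = s
k(z) = -4*z (k(z) = z*(3 - 7) = z*(-4) = -4*z)
k(-6)*(T(1, 8) - 14) = (-4*(-6))*(1 - 14) = 24*(-13) = -312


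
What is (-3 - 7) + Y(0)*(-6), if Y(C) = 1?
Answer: -16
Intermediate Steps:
(-3 - 7) + Y(0)*(-6) = (-3 - 7) + 1*(-6) = -10 - 6 = -16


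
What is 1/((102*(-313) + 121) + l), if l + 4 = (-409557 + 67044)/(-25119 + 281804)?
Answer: -256685/8165235678 ≈ -3.1436e-5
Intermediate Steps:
l = -1369253/256685 (l = -4 + (-409557 + 67044)/(-25119 + 281804) = -4 - 342513/256685 = -1369253/256685 ≈ -5.3344)
1/((102*(-313) + 121) + l) = 1/((102*(-313) + 121) - 1369253/256685) = 1/((-31926 + 121) - 1369253/256685) = 1/(-31805 - 1369253/256685) = 1/(-8165235678/256685) = -256685/8165235678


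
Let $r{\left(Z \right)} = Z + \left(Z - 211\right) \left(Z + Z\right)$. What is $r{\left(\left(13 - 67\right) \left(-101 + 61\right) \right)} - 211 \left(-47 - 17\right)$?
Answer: $8435344$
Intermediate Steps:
$r{\left(Z \right)} = Z + 2 Z \left(-211 + Z\right)$ ($r{\left(Z \right)} = Z + \left(-211 + Z\right) 2 Z = Z + 2 Z \left(-211 + Z\right)$)
$r{\left(\left(13 - 67\right) \left(-101 + 61\right) \right)} - 211 \left(-47 - 17\right) = \left(13 - 67\right) \left(-101 + 61\right) \left(-421 + 2 \left(13 - 67\right) \left(-101 + 61\right)\right) - 211 \left(-47 - 17\right) = \left(-54\right) \left(-40\right) \left(-421 + 2 \left(\left(-54\right) \left(-40\right)\right)\right) - 211 \left(-64\right) = 2160 \left(-421 + 2 \cdot 2160\right) - -13504 = 2160 \left(-421 + 4320\right) + 13504 = 2160 \cdot 3899 + 13504 = 8421840 + 13504 = 8435344$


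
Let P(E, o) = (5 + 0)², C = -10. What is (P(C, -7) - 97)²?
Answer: 5184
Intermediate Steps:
P(E, o) = 25 (P(E, o) = 5² = 25)
(P(C, -7) - 97)² = (25 - 97)² = (-72)² = 5184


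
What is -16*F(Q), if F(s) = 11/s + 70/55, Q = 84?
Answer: -5188/231 ≈ -22.459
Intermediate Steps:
F(s) = 14/11 + 11/s (F(s) = 11/s + 70*(1/55) = 11/s + 14/11 = 14/11 + 11/s)
-16*F(Q) = -16*(14/11 + 11/84) = -16*1297/924 = -5188/231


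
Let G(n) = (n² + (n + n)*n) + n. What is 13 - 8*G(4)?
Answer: -403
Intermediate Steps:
G(n) = n + 3*n² (G(n) = (n² + (2*n)*n) + n = (n² + 2*n²) + n = 3*n² + n = n + 3*n²)
13 - 8*G(4) = 13 - 32*(1 + 3*4) = 13 - 32*(1 + 12) = 13 - 32*13 = 13 - 8*52 = 13 - 416 = -403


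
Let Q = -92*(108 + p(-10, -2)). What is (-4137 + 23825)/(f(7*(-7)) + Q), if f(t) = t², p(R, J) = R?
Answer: -19688/6615 ≈ -2.9763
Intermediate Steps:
Q = -9016 (Q = -92*(108 - 10) = -92*98 = -9016)
(-4137 + 23825)/(f(7*(-7)) + Q) = (-4137 + 23825)/((7*(-7))² - 9016) = 19688/((-49)² - 9016) = 19688/(2401 - 9016) = 19688/(-6615) = 19688*(-1/6615) = -19688/6615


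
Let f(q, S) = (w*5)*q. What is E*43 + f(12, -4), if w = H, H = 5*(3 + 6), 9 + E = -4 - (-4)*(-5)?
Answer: 1281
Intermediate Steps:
E = -33 (E = -9 + (-4 - (-4)*(-5)) = -9 + (-4 - 1*20) = -9 + (-4 - 20) = -9 - 24 = -33)
H = 45 (H = 5*9 = 45)
w = 45
f(q, S) = 225*q (f(q, S) = (45*5)*q = 225*q)
E*43 + f(12, -4) = -33*43 + 225*12 = -1419 + 2700 = 1281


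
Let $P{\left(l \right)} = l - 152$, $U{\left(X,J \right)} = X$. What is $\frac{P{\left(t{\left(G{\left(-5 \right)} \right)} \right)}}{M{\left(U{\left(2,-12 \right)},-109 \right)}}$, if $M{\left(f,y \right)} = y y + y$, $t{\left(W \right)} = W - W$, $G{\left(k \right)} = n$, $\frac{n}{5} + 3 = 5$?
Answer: $- \frac{38}{2943} \approx -0.012912$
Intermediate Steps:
$n = 10$ ($n = -15 + 5 \cdot 5 = -15 + 25 = 10$)
$G{\left(k \right)} = 10$
$t{\left(W \right)} = 0$
$P{\left(l \right)} = -152 + l$
$M{\left(f,y \right)} = y + y^{2}$ ($M{\left(f,y \right)} = y^{2} + y = y + y^{2}$)
$\frac{P{\left(t{\left(G{\left(-5 \right)} \right)} \right)}}{M{\left(U{\left(2,-12 \right)},-109 \right)}} = \frac{-152 + 0}{\left(-109\right) \left(1 - 109\right)} = - \frac{152}{\left(-109\right) \left(-108\right)} = - \frac{152}{11772} = \left(-152\right) \frac{1}{11772} = - \frac{38}{2943}$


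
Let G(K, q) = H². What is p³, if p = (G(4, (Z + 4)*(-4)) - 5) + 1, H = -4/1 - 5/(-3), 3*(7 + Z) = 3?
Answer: 2197/729 ≈ 3.0137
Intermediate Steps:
Z = -6 (Z = -7 + (⅓)*3 = -7 + 1 = -6)
H = -7/3 (H = -4*1 - 5*(-⅓) = -4 + 5/3 = -7/3 ≈ -2.3333)
G(K, q) = 49/9 (G(K, q) = (-7/3)² = 49/9)
p = 13/9 (p = (49/9 - 5) + 1 = 4/9 + 1 = 13/9 ≈ 1.4444)
p³ = (13/9)³ = 2197/729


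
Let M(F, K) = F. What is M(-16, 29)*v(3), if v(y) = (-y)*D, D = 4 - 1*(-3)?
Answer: 336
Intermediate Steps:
D = 7 (D = 4 + 3 = 7)
v(y) = -7*y (v(y) = -y*7 = -7*y)
M(-16, 29)*v(3) = -(-112)*3 = -16*(-21) = 336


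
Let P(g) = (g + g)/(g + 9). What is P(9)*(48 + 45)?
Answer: 93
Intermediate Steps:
P(g) = 2*g/(9 + g) (P(g) = (2*g)/(9 + g) = 2*g/(9 + g))
P(9)*(48 + 45) = (2*9/(9 + 9))*(48 + 45) = (2*9/18)*93 = (2*9*(1/18))*93 = 1*93 = 93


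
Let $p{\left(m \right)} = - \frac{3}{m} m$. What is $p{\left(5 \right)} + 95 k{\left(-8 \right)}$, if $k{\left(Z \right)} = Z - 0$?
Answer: $-763$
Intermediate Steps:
$p{\left(m \right)} = -3$
$k{\left(Z \right)} = Z$ ($k{\left(Z \right)} = Z + 0 = Z$)
$p{\left(5 \right)} + 95 k{\left(-8 \right)} = -3 + 95 \left(-8\right) = -3 - 760 = -763$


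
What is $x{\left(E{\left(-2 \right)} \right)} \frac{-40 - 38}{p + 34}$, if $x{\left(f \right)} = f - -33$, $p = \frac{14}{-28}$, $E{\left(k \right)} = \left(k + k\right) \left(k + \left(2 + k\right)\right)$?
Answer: $- \frac{6396}{67} \approx -95.463$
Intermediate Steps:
$E{\left(k \right)} = 2 k \left(2 + 2 k\right)$
$p = - \frac{1}{2}$ ($p = 14 \left(- \frac{1}{28}\right) = - \frac{1}{2} \approx -0.5$)
$x{\left(f \right)} = 33 + f$ ($x{\left(f \right)} = f + 33 = 33 + f$)
$x{\left(E{\left(-2 \right)} \right)} \frac{-40 - 38}{p + 34} = \left(33 + 4 \left(-2\right) \left(1 - 2\right)\right) \frac{-40 - 38}{- \frac{1}{2} + 34} = \left(33 + 4 \left(-2\right) \left(-1\right)\right) \left(- \frac{78}{\frac{67}{2}}\right) = \left(33 + 8\right) \left(\left(-78\right) \frac{2}{67}\right) = 41 \left(- \frac{156}{67}\right) = - \frac{6396}{67}$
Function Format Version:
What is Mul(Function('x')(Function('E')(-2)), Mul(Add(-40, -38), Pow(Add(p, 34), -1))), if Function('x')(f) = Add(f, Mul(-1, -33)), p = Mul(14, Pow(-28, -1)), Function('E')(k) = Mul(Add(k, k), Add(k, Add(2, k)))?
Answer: Rational(-6396, 67) ≈ -95.463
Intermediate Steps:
Function('E')(k) = Mul(2, k, Add(2, Mul(2, k))) (Function('E')(k) = Mul(Mul(2, k), Add(2, Mul(2, k))) = Mul(2, k, Add(2, Mul(2, k))))
p = Rational(-1, 2) (p = Mul(14, Rational(-1, 28)) = Rational(-1, 2) ≈ -0.50000)
Function('x')(f) = Add(33, f) (Function('x')(f) = Add(f, 33) = Add(33, f))
Mul(Function('x')(Function('E')(-2)), Mul(Add(-40, -38), Pow(Add(p, 34), -1))) = Mul(Add(33, Mul(4, -2, Add(1, -2))), Mul(Add(-40, -38), Pow(Add(Rational(-1, 2), 34), -1))) = Mul(Add(33, Mul(4, -2, -1)), Mul(-78, Pow(Rational(67, 2), -1))) = Mul(Add(33, 8), Mul(-78, Rational(2, 67))) = Mul(41, Rational(-156, 67)) = Rational(-6396, 67)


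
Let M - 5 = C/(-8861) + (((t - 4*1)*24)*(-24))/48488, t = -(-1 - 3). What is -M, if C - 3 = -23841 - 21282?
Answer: -89425/8861 ≈ -10.092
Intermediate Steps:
C = -45120 (C = 3 + (-23841 - 21282) = 3 - 45123 = -45120)
t = 4 (t = -1*(-4) = 4)
M = 89425/8861 (M = 5 + (-45120/(-8861) + (((4 - 4*1)*24)*(-24))/48488) = 5 + (-45120*(-1/8861) + (((4 - 4)*24)*(-24))*(1/48488)) = 5 + (45120/8861 + ((0*24)*(-24))*(1/48488)) = 5 + (45120/8861 + (0*(-24))*(1/48488)) = 5 + (45120/8861 + 0*(1/48488)) = 5 + (45120/8861 + 0) = 5 + 45120/8861 = 89425/8861 ≈ 10.092)
-M = -1*89425/8861 = -89425/8861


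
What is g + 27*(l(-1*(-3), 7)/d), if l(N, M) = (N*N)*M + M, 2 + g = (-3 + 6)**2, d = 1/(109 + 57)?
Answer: 313747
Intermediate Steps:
d = 1/166 ≈ 0.0060241
g = 7 (g = -2 + (-3 + 6)**2 = -2 + 3**2 = -2 + 9 = 7)
l(N, M) = M + M*N**2 (l(N, M) = N**2*M + M = M*N**2 + M = M + M*N**2)
g + 27*(l(-1*(-3), 7)/d) = 7 + 27*((7*(1 + (-1*(-3))**2))/(1/166)) = 7 + 27*((7*(1 + 3**2))*166) = 7 + 27*((7*(1 + 9))*166) = 7 + 27*((7*10)*166) = 7 + 27*(70*166) = 7 + 27*11620 = 7 + 313740 = 313747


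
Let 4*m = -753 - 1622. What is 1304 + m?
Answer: 2841/4 ≈ 710.25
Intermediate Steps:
m = -2375/4 (m = (-753 - 1622)/4 = (¼)*(-2375) = -2375/4 ≈ -593.75)
1304 + m = 1304 - 2375/4 = 2841/4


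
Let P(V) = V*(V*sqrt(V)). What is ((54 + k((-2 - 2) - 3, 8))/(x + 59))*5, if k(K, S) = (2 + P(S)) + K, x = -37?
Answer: 245/22 + 320*sqrt(2)/11 ≈ 52.277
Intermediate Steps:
P(V) = V**(5/2) (P(V) = V*V**(3/2) = V**(5/2))
k(K, S) = 2 + K + S**(5/2) (k(K, S) = (2 + S**(5/2)) + K = 2 + K + S**(5/2))
((54 + k((-2 - 2) - 3, 8))/(x + 59))*5 = ((54 + (2 + ((-2 - 2) - 3) + 8**(5/2)))/(-37 + 59))*5 = ((54 + (2 + (-4 - 3) + 128*sqrt(2)))/22)*5 = ((54 + (2 - 7 + 128*sqrt(2)))*(1/22))*5 = ((54 + (-5 + 128*sqrt(2)))*(1/22))*5 = ((49 + 128*sqrt(2))*(1/22))*5 = (49/22 + 64*sqrt(2)/11)*5 = 245/22 + 320*sqrt(2)/11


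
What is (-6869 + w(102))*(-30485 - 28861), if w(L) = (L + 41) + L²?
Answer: -218274588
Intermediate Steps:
w(L) = 41 + L + L² (w(L) = (41 + L) + L² = 41 + L + L²)
(-6869 + w(102))*(-30485 - 28861) = (-6869 + (41 + 102 + 102²))*(-30485 - 28861) = (-6869 + (41 + 102 + 10404))*(-59346) = (-6869 + 10547)*(-59346) = 3678*(-59346) = -218274588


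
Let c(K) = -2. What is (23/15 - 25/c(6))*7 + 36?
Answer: 4027/30 ≈ 134.23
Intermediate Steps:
(23/15 - 25/c(6))*7 + 36 = (23/15 - 25/(-2))*7 + 36 = (23*(1/15) - 25*(-½))*7 + 36 = (23/15 + 25/2)*7 + 36 = (421/30)*7 + 36 = 2947/30 + 36 = 4027/30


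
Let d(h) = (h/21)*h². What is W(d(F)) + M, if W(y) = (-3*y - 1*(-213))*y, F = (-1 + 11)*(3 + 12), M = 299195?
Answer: -3795182964445/49 ≈ -7.7453e+10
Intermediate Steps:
F = 150 (F = 10*15 = 150)
d(h) = h³/21 (d(h) = (h*(1/21))*h² = (h/21)*h² = h³/21)
W(y) = y*(213 - 3*y) (W(y) = (-3*y + 213)*y = (213 - 3*y)*y = y*(213 - 3*y))
W(d(F)) + M = 3*((1/21)*150³)*(71 - 150³/21) + 299195 = 3*((1/21)*3375000)*(71 - 3375000/21) + 299195 = 3*(1125000/7)*(71 - 1*1125000/7) + 299195 = 3*(1125000/7)*(71 - 1125000/7) + 299195 = 3*(1125000/7)*(-1124503/7) + 299195 = -3795197625000/49 + 299195 = -3795182964445/49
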